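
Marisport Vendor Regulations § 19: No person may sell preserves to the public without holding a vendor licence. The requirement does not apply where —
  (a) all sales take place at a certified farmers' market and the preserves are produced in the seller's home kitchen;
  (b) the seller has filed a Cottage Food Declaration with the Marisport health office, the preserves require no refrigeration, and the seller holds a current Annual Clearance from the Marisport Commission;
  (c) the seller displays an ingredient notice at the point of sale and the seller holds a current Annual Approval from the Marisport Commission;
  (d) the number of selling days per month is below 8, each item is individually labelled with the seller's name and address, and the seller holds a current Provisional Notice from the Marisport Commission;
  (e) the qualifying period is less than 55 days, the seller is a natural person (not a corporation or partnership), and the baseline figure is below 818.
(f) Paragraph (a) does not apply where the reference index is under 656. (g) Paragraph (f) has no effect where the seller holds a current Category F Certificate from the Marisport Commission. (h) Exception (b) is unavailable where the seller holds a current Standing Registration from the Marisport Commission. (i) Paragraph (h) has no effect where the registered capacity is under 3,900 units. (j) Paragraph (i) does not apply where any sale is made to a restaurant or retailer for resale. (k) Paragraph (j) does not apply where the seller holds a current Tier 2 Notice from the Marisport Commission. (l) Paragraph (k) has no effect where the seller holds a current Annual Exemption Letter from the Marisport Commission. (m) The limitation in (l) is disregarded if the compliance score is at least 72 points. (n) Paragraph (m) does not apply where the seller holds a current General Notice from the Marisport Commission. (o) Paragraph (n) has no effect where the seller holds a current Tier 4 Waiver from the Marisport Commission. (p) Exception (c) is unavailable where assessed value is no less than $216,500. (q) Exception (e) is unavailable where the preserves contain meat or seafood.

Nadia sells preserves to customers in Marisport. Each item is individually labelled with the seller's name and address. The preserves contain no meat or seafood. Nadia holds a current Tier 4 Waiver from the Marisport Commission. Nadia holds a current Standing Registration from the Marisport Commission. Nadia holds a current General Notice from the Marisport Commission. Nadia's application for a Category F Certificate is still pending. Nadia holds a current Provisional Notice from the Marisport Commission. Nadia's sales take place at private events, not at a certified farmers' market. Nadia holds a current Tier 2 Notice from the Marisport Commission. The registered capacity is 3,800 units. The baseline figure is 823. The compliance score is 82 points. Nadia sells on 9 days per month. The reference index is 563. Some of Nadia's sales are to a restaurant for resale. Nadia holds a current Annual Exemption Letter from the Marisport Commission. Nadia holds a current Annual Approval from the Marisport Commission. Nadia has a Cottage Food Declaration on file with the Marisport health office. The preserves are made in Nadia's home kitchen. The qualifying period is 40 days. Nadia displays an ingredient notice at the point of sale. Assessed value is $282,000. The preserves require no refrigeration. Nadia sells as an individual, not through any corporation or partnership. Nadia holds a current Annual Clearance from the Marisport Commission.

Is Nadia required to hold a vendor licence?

No — exception (b) applies; Nadia is not required to hold a vendor licence.

Exception (a) fails — sales are at private events, not a certified farmers' market.
Exception (b)'s conditions are all satisfied: a Cottage Food Declaration is on file; the preserves are shelf-stable; a current Annual Clearance is held. As to paragraphs (h)–(o): (h) would limit (b) — a current Standing Registration is held — but (i) sets (h) aside: (i) operates against (h): the registered capacity is 3,800 units, under the 3,900 units limit. (j) applies (some sales are to a restaurant for resale), but is overridden by (k): (k) operates against (j): a current Tier 2 Notice is held. (l) would limit (k) — a current Annual Exemption Letter is held — but (m) sets (l) aside: (m) operates against (l): the compliance score is 82 points, meeting the 72 points threshold. (n) would limit (m) — a current General Notice is held — but (o) sets (n) aside: (o) is triggered — a current Tier 4 Waiver is held. So (b) applies.
Exception (c)'s conditions are all satisfied: an ingredient notice is displayed; a current Annual Approval is held. But applying paragraph (p): (p) applies — assessed value is $282,000, meeting the $216,500 threshold. So (c) is unavailable.
Exception (d) requires that the number of selling days per month is below 8; but the number of selling days per month is 9, not below 8, so (d) is unavailable.
Exception (e) requires that the baseline figure is below 818; but the baseline figure is 823, not below 818, so (e) is unavailable.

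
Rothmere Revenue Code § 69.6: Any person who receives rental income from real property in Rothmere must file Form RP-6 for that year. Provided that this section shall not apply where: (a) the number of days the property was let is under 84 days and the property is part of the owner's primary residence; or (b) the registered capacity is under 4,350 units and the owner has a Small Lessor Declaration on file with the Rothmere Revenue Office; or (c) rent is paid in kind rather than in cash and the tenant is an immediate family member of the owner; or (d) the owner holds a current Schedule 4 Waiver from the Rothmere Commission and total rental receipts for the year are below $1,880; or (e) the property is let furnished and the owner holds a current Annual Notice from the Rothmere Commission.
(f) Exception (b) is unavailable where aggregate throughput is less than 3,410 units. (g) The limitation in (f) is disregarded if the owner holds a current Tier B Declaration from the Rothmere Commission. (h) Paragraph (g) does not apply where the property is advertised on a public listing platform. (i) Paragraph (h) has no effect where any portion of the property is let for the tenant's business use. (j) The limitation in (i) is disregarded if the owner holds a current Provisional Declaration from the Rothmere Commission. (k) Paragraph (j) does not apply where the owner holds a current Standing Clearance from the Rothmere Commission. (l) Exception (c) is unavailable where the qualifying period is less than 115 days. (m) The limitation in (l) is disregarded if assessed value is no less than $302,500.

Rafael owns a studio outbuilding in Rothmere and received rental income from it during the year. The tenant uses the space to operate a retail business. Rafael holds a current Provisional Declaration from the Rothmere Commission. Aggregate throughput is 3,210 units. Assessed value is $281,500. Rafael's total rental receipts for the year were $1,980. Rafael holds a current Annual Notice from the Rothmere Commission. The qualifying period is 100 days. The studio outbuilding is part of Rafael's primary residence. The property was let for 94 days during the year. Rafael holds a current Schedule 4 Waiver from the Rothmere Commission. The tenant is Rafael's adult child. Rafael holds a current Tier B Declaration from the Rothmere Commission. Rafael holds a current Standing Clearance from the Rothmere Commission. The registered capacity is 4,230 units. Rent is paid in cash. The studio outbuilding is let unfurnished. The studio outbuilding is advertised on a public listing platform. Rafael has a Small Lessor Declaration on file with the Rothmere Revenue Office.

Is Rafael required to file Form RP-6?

No — exception (b) applies; Rafael is not required to file Form RP-6.

Exception (a) requires that the number of days the property was let is under 84 days; but the number of days the property was let is 94 days, not under 84 days, so (a) is unavailable.
All of (b)'s requirements are met (the registered capacity is 4,230 units, under the 4,350 units limit; a Small Lessor Declaration is on file). As to paragraphs (f)–(k): (f) is triggered (aggregate throughput is 3,210 units, less than the 3,410 units limit), but is set aside by (g): (g) operates against (f): a current Tier B Declaration is held. (h) would limit (g) — the property is publicly advertised — but (i) sets (h) aside: (i) operates against (h): the space is let for business use. (j) would limit (i) — a current Provisional Declaration is held — but (k) sets (j) aside: (k) is triggered — a current Standing Clearance is held. So (b) applies.
Exception (c) requires that rent is paid in kind rather than in cash; but rent is paid in cash, so (c) is unavailable.
Exception (d) requires that total rental receipts for the year are below $1,880; but total rental receipts for the year are $1,980, not below $1,880, so (d) is unavailable.
Exception (e) requires that the property is let furnished; but the property is let unfurnished, so (e) is unavailable.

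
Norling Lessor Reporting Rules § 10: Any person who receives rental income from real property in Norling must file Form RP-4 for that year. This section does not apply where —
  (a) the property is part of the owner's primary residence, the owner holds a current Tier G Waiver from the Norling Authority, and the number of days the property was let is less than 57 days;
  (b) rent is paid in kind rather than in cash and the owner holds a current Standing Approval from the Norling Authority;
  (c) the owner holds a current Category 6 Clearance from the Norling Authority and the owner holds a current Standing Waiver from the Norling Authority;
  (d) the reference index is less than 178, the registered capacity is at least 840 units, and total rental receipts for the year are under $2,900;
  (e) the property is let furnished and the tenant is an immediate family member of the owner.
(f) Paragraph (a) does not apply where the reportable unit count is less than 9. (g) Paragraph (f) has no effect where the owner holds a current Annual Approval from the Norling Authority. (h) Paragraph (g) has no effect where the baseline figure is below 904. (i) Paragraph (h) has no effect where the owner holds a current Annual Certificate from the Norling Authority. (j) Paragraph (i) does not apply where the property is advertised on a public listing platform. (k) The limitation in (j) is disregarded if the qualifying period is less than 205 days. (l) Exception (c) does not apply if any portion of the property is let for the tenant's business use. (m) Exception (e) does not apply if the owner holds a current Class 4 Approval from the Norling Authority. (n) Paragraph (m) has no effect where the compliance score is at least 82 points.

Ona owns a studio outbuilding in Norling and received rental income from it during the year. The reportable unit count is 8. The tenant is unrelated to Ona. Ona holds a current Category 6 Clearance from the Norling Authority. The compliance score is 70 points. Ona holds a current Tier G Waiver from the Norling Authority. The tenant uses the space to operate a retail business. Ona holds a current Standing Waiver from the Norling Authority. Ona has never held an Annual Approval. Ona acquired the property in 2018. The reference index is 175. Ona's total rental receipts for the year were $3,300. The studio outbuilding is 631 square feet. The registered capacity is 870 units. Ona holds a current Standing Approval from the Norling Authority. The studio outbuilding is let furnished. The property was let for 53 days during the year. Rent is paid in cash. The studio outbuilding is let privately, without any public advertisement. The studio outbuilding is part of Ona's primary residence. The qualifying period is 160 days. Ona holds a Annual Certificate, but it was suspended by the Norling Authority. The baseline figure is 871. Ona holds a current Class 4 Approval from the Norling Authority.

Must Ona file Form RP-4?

Yes — Ona must file Form RP-4.

Exception (a): the studio outbuilding is part of the primary residence; a current Tier G Waiver is held; the number of days the property was let is 53 days, less than the 57 days limit — every condition holds. However, paragraphs (f)–(k) must be considered: (f) operates against (a): the reportable unit count is 8, less than the 9 limit. (g) is not engaged (the Annual Approval is not current), so (f) stands. So (a) is unavailable.
Exception (b) fails — rent is paid in cash.
All of (c)'s requirements are met (a current Category 6 Clearance is held; a current Standing Waiver is held). Turning to paragraph (l): (l) is engaged — the space is let for business use. So (c) is unavailable.
Exception (d) does not apply: total rental receipts for the year are $3,300, not under $2,900.
Exception (e) requires that the tenant is an immediate family member of the owner; but the tenant is unrelated to the owner, so (e) is unavailable.
None of the exceptions is available; § 10 applies in full.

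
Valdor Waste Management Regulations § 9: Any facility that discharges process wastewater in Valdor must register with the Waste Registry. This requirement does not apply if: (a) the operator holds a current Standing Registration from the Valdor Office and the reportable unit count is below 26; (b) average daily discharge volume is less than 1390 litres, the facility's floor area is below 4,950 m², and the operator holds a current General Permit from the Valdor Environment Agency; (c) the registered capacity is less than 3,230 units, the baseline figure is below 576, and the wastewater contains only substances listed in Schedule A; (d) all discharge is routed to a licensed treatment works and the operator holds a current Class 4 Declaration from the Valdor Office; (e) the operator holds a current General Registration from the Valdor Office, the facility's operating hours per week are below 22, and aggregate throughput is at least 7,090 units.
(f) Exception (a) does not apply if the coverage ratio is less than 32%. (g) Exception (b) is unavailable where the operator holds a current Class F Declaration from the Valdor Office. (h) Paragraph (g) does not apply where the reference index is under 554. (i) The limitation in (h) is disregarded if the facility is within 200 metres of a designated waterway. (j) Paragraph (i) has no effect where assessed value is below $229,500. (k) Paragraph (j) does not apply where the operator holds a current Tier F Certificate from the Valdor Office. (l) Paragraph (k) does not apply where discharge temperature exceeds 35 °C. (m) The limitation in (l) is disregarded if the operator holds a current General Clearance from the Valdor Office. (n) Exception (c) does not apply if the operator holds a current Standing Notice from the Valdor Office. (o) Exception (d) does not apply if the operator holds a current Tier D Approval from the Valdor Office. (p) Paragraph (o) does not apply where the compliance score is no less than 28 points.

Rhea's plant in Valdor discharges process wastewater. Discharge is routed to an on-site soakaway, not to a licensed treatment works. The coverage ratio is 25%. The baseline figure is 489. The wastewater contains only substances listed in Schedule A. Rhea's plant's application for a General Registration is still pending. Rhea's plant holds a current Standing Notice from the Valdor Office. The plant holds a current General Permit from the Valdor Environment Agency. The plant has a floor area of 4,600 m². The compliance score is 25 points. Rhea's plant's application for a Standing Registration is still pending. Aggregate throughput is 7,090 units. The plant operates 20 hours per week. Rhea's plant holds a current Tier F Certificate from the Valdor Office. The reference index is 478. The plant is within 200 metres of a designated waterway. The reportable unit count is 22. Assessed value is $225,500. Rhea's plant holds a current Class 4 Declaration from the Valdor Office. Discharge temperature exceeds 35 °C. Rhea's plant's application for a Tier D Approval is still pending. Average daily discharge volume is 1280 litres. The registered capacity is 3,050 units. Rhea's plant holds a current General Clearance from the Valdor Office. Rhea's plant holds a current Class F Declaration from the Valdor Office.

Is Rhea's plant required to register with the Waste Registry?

Exception (a) does not apply: there is no Standing Registration in force.
Exception (b) is satisfied on its face — average daily discharge volume is 1280 litres, less than the 1390 litres limit; the facility's floor area is 4,600 m², below the 4,950 m² limit; a current General Permit is held. However, paragraphs (g)–(m) must be considered: (g) operates against (b): a current Class F Declaration is held. (h) would limit (g) — the reference index is 478, under the 554 limit — but (i) sets (h) aside: (i) is engaged — the plant is within 200 m of a designated waterway. (j) would limit (i) — assessed value is $225,500, below the $229,500 limit — but (k) sets (j) aside: (k) operates — a current Tier F Certificate is held. (l) is engaged (discharge temperature exceeds 35 °C), but yields to (m): (m) operates against (l): a current General Clearance is held. So (b) is unavailable.
All of (c)'s requirements are met (the registered capacity is 3,050 units, less than the 3,230 units limit; the baseline figure is 489, below the 576 limit; the wastewater is Schedule-A-only). But applying paragraph (n): (n) applies — a current Standing Notice is held. Exception (c) does not apply.
Exception (d) fails — discharge is not routed to a licensed treatment works.
Exception (e) requires that the operator holds a current General Registration from the Valdor Office; but no current General Registration is held, so (e) is unavailable.
Every exception is unavailable, so the rule governs.

Yes — Rhea's plant must register with the Waste Registry.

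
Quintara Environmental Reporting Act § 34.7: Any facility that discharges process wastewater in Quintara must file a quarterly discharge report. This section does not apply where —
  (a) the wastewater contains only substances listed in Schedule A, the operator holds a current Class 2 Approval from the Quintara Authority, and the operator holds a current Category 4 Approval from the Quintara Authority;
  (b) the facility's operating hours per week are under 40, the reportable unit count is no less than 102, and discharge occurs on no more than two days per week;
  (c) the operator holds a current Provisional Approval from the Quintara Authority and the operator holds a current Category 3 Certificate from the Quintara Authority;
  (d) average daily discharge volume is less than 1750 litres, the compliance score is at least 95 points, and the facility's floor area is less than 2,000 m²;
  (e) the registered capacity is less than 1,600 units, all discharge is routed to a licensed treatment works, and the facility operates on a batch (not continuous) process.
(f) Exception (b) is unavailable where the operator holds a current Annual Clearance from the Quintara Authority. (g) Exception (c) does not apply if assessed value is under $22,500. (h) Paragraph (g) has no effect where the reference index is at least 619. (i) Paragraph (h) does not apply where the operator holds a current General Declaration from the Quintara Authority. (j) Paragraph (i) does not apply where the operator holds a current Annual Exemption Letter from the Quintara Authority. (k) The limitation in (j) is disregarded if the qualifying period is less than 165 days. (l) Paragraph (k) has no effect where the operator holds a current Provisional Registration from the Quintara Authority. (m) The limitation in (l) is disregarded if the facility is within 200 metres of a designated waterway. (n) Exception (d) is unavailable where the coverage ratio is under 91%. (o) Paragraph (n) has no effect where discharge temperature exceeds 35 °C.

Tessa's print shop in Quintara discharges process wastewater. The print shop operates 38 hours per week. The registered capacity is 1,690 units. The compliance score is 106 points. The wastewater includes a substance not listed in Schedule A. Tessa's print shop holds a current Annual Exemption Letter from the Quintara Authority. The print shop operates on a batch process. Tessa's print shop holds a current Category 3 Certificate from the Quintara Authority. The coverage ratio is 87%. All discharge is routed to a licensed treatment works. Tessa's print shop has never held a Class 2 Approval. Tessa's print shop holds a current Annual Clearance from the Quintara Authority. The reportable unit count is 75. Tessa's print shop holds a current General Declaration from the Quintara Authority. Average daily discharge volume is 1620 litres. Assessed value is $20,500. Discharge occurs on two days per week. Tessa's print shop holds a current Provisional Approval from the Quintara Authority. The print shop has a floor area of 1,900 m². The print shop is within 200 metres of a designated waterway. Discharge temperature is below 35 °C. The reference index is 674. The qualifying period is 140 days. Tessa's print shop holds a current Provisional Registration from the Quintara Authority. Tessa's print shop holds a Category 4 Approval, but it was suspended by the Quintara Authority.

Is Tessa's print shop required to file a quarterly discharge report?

Exception (a) requires that the wastewater contains only substances listed in Schedule A; but the wastewater includes a non-Schedule-A substance, so (a) is unavailable.
Exception (b) requires that the reportable unit count is no less than 102; but the reportable unit count is 75, short of 102, so (b) is unavailable.
Exception (c)'s conditions are all satisfied: a current Provisional Approval is held; a current Category 3 Certificate is held. Turning to paragraphs (g)–(m): (g) is triggered — assessed value is $20,500, under the $22,500 limit. (h) applies (the reference index is 674, meeting the 619 threshold), but is itself disapplied by (i): (i) operates against (h): a current General Declaration is held. (j) is triggered (a current Annual Exemption Letter is held), but is set aside by (k): (k) operates — the qualifying period is 140 days, less than the 165 days limit. (l) applies (a current Provisional Registration is held), but is displaced by (m): (m) operates against (l): the print shop is within 200 m of a designated waterway. So (c) is unavailable.
Exception (d): average daily discharge volume is 1620 litres, less than the 1750 litres limit; the compliance score is 106 points, meeting the 95 points threshold; the facility's floor area is 1,900 m², less than the 2,000 m² limit — every condition holds. Turning to paragraphs (n)–(o): (n) operates against (d): the coverage ratio is 87%, under the 91% limit. (o), which would lift (n), does not operate here — discharge temperature is below 35 °C. (d) is therefore removed.
Exception (e) does not apply: the registered capacity is 1,690 units, not less than 1,600 units.
No exception applies. The general rule governs.

Yes — Tessa's print shop must file a quarterly discharge report.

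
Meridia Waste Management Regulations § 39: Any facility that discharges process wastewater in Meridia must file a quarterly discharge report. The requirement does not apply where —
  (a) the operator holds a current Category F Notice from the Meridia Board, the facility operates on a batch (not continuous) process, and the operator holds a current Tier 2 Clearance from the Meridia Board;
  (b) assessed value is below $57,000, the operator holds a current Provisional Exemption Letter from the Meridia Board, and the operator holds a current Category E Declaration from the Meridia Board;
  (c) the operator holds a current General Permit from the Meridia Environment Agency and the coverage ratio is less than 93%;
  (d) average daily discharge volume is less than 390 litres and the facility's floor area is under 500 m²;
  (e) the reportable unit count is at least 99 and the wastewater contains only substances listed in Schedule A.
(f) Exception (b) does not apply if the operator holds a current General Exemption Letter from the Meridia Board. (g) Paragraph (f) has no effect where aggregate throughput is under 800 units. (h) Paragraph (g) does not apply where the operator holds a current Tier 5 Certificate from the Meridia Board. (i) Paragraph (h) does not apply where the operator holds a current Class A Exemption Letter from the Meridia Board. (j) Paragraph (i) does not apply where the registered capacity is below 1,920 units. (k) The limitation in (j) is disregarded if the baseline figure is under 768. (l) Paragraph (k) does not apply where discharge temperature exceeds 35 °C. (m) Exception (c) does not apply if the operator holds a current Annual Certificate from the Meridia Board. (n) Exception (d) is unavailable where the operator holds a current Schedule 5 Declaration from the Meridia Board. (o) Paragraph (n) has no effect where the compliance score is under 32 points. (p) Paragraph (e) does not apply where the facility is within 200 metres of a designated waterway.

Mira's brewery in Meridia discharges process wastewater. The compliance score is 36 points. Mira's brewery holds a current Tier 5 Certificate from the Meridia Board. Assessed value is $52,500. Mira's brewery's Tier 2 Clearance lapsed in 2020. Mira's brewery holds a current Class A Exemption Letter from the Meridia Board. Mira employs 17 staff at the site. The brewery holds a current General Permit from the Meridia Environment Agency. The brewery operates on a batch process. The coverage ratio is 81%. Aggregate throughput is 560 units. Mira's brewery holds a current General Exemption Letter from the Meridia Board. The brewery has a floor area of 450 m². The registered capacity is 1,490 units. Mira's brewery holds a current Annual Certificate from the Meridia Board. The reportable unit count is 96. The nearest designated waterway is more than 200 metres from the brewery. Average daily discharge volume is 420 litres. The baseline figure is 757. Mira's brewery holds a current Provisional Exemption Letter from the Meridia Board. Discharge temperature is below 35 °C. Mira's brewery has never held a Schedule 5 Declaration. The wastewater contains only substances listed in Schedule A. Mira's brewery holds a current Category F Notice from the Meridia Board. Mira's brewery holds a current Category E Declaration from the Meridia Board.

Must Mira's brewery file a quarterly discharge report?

Exception (a) fails — the Tier 2 Clearance is not current.
All of (b)'s requirements are met (assessed value is $52,500, below the $57,000 limit; a current Provisional Exemption Letter is held; a current Category E Declaration is held). Applying paragraphs (f)–(l): (f) would limit (b) — a current General Exemption Letter is held — but (g) sets (f) aside: (g) operates against (f): aggregate throughput is 560 units, under the 800 units limit. (h) would limit (g) — a current Tier 5 Certificate is held — but (i) sets (h) aside: (i) operates against (h): a current Class A Exemption Letter is held. (j) would limit (i) — the registered capacity is 1,490 units, below the 1,920 units limit — but (k) sets (j) aside: (k) operates against (j): the baseline figure is 757, under the 768 limit. (l), which would lift (k), does not operate here — discharge temperature is below 35 °C. So (b) applies.
All of (c)'s requirements are met (a current General Permit is held; the coverage ratio is 81%, less than the 93% limit). Turning to paragraph (m): (m) applies — a current Annual Certificate is held. Exception (c) does not apply.
Exception (d) does not apply: average daily discharge volume is 420 litres, not less than 390 litres.
Exception (e) fails — the reportable unit count is 96, short of 99.

No — exception (b) applies; Mira's brewery is not required to file a quarterly discharge report.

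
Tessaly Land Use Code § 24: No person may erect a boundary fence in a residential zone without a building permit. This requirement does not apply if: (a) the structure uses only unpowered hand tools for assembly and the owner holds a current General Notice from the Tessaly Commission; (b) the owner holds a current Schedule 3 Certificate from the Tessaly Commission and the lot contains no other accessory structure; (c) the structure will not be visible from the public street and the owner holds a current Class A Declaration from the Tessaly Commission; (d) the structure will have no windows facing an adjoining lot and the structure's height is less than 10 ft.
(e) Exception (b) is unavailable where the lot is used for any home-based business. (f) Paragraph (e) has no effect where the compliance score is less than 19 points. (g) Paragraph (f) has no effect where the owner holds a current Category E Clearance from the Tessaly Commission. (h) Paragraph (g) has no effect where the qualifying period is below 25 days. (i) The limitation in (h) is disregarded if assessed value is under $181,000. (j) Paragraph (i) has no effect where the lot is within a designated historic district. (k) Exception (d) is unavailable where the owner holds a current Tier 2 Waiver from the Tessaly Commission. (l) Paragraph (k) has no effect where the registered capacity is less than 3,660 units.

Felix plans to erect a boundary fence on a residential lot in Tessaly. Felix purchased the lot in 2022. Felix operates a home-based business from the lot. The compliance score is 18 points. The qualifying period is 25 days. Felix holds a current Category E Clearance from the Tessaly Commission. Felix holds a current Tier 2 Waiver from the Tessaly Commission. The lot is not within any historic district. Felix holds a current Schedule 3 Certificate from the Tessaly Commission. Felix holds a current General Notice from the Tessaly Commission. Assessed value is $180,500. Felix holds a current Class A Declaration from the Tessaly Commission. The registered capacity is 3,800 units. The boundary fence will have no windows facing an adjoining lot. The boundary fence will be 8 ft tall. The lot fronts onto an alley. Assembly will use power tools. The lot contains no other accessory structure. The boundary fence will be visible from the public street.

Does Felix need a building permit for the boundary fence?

Yes — Felix must obtain a building permit.

Exception (a) does not apply: assembly uses power tools.
Exception (b): a current Schedule 3 Certificate is held; the lot has no other accessory structure — every condition holds. However, paragraphs (e)–(j) must be considered: (e) operates against (b): a home-based business operates on the lot. (f) applies (the compliance score is 18 points, less than the 19 points limit), but is overridden by (g): (g) operates against (f): a current Category E Clearance is held. (h), which would lift (g), does not operate here — the qualifying period is 25 days, not below 25 days. Exception (b) does not apply.
Exception (c) fails — the structure will be visible from the street.
Exception (d): no windows face an adjoining lot; the structure's height is 8 ft, less than the 10 ft limit — every condition holds. However, paragraphs (k)–(l) must be considered: (k) operates against (d): a current Tier 2 Waiver is held. (l), which would lift (k), is not triggered — the registered capacity is 3,800 units, not less than 3,660 units. (d) is therefore removed.
No exception is made out. Felix falls within the general rule.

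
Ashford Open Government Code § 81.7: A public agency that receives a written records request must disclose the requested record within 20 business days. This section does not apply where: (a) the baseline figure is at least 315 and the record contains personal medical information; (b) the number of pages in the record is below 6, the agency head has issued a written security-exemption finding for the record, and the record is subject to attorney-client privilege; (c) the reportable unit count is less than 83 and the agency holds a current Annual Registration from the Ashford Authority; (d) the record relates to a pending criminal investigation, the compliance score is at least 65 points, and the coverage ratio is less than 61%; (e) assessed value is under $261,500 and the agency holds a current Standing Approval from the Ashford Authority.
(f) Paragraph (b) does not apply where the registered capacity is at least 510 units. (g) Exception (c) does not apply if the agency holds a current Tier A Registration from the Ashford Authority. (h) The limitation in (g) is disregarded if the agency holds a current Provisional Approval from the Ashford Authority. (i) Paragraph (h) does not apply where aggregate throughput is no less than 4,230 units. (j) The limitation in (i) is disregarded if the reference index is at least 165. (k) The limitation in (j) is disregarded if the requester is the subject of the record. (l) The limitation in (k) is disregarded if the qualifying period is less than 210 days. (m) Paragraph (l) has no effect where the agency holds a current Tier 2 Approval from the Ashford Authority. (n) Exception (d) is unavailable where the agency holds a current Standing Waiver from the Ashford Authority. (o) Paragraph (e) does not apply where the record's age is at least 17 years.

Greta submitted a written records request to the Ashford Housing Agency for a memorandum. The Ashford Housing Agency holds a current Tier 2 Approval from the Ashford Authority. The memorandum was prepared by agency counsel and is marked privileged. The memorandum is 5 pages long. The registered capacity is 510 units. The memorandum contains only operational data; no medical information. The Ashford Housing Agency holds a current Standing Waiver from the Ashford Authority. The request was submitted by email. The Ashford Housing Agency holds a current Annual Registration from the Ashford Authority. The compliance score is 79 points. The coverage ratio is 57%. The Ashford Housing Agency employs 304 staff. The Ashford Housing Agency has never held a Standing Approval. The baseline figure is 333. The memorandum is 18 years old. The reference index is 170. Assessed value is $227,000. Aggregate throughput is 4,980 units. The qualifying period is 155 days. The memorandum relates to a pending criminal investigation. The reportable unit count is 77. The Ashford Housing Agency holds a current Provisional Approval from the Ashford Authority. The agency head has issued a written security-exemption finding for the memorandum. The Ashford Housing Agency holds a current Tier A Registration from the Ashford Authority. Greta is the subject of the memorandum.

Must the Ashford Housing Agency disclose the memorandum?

Exception (a) requires that the record contains personal medical information; but the memorandum contains only operational data, so (a) is unavailable.
Exception (b) is satisfied on its face — the number of pages in the record is 5, below the 6 limit; a written security-exemption finding has been issued; the memorandum is privileged. However, paragraph (f) must be considered: (f) is triggered — the registered capacity is 510 units, meeting the 510 units threshold. (b) is therefore removed.
Exception (c): the reportable unit count is 77, less than the 83 limit; a current Annual Registration is held — every condition holds. However, paragraphs (g)–(m) must be considered: (g) applies — a current Tier A Registration is held. (h) would limit (g) — a current Provisional Approval is held — but (i) sets (h) aside: (i) is engaged — aggregate throughput is 4,980 units, meeting the 4,230 units threshold. (j) is triggered (the reference index is 170, meeting the 165 threshold), but is displaced by (k): (k) operates against (j): Greta is the subject of the memorandum. (l) is engaged (the qualifying period is 155 days, less than the 210 days limit), but is itself disapplied by (m): (m) is engaged — a current Tier 2 Approval is held. So (c) is unavailable.
All of (d)'s requirements are met (the memorandum relates to a pending investigation; the compliance score is 79 points, meeting the 65 points threshold; the coverage ratio is 57%, less than the 61% limit). But: (n) operates against (d): a current Standing Waiver is held. (d) is therefore removed.
Exception (e) requires that the agency holds a current Standing Approval from the Ashford Authority; but no current Standing Approval is held, so (e) is unavailable.
No exception displaces § 81.7.

Yes — the Ashford Housing Agency must disclose the memorandum.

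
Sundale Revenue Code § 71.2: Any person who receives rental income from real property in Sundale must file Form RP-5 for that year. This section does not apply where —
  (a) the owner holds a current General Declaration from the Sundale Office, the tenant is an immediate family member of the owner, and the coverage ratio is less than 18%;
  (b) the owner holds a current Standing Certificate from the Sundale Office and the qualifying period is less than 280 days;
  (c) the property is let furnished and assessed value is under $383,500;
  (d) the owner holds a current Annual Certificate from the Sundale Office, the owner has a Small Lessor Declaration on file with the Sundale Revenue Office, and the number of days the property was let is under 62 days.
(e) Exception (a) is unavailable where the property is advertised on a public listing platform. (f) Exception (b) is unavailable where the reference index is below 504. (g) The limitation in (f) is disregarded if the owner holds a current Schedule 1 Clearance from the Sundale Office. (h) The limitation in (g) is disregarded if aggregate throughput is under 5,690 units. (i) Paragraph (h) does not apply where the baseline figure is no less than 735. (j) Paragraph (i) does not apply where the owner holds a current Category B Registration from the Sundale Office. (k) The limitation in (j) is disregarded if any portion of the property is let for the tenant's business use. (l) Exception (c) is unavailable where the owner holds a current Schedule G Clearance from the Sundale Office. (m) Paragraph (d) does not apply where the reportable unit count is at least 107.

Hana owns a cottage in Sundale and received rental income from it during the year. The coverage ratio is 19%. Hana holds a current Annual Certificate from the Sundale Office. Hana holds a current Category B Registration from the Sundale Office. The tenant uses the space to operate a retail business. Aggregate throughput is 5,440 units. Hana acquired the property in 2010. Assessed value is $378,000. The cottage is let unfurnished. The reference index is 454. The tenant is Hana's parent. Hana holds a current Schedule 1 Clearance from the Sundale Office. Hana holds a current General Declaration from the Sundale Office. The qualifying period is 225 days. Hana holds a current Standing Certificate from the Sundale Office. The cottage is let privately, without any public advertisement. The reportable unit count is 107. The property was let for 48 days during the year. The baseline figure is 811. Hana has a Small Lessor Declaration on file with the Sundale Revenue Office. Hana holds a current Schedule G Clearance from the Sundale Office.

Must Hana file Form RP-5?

No — exception (b) applies; Hana is not required to file Form RP-5.

Exception (a) fails — the coverage ratio is 19%, not less than 18%.
Exception (b): a current Standing Certificate is held; the qualifying period is 225 days, less than the 280 days limit — every condition holds. Applying paragraphs (f)–(k): (f) would limit (b) — the reference index is 454, below the 504 limit — but (g) sets (f) aside: (g) operates against (f): a current Schedule 1 Clearance is held. (h) is engaged (aggregate throughput is 5,440 units, under the 5,690 units limit), but is itself disapplied by (i): (i) operates against (h): the baseline figure is 811, meeting the 735 threshold. (j) is engaged (a current Category B Registration is held), but is displaced by (k): (k) operates against (j): the space is let for business use. (b) remains available.
Exception (c) does not apply: the property is let unfurnished.
Exception (d): a current Annual Certificate is held; a Small Lessor Declaration is on file; the number of days the property was let is 48 days, under the 62 days limit — every condition holds. Turning to paragraph (m): (m) operates against (d): the reportable unit count is 107, meeting the 107 threshold. (d) is therefore removed.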